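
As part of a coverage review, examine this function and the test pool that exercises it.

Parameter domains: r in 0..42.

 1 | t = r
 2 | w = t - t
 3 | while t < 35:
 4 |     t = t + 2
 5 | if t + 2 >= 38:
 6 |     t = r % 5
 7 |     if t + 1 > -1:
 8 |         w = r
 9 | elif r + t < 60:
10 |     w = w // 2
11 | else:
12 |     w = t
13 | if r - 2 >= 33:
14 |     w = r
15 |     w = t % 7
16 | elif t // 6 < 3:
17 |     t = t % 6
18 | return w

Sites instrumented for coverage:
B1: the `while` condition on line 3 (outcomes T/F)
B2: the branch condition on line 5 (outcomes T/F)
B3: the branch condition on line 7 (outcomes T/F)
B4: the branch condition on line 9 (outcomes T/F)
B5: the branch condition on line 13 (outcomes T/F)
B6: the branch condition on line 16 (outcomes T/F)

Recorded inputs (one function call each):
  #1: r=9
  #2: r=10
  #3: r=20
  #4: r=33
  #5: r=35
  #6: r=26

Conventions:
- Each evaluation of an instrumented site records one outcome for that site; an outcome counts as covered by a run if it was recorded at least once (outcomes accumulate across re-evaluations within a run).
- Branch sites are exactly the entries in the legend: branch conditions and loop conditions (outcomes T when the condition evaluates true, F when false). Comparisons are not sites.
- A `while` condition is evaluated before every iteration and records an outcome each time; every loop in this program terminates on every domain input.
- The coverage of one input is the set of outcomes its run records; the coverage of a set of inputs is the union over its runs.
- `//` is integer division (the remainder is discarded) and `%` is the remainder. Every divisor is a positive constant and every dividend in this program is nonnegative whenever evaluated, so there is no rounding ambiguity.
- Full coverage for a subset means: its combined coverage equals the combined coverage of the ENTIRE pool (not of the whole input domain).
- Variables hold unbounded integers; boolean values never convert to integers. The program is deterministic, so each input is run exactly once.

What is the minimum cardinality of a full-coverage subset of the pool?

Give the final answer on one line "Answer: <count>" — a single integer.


#1 (r=9) -> B1->T, B1->T, B1->T, B1->T, B1->T, B1->T, B1->T, B1->T, B1->T, B1->T, B1->T, B1->T, B1->T, B1->F, ...; covered: B1=T, B1=F, B2=F, B4=T, B5=F, B6=F
#2 (r=10) -> B1->T, B1->T, B1->T, B1->T, B1->T, B1->T, B1->T, B1->T, B1->T, B1->T, B1->T, B1->T, B1->T, B1->F, ...; covered: B1=T, B1=F, B2=T, B3=T, B5=F, B6=T
#3 (r=20) -> B1->T, B1->T, B1->T, B1->T, B1->T, B1->T, B1->T, B1->T, B1->F, B2->T, B3->T, B5->F, B6->T; covered: B1=T, B1=F, B2=T, B3=T, B5=F, B6=T
#4 (r=33) -> B1->T, B1->F, B2->F, B4->F, B5->F, B6->F; covered: B1=T, B1=F, B2=F, B4=F, B5=F, B6=F
#5 (r=35) -> B1->F, B2->F, B4->F, B5->T; covered: B1=F, B2=F, B4=F, B5=T
#6 (r=26) -> B1->T, B1->T, B1->T, B1->T, B1->T, B1->F, B2->T, B3->T, B5->F, B6->T; covered: B1=T, B1=F, B2=T, B3=T, B5=F, B6=T
the full pool covers 11 outcomes: B1=T, B1=F, B2=T, B2=F, B3=T, B4=T, B4=F, B5=T, B5=F, B6=T, B6=F
every size-1 subset falls short of the 11 outcomes (best: 6/11)
every size-2 subset falls short of the 11 outcomes (best: 9/11)
size 3: inputs {1, 2, 5} cover all 11 outcomes, and no lexicographically smaller subset of this size does
Answer: 3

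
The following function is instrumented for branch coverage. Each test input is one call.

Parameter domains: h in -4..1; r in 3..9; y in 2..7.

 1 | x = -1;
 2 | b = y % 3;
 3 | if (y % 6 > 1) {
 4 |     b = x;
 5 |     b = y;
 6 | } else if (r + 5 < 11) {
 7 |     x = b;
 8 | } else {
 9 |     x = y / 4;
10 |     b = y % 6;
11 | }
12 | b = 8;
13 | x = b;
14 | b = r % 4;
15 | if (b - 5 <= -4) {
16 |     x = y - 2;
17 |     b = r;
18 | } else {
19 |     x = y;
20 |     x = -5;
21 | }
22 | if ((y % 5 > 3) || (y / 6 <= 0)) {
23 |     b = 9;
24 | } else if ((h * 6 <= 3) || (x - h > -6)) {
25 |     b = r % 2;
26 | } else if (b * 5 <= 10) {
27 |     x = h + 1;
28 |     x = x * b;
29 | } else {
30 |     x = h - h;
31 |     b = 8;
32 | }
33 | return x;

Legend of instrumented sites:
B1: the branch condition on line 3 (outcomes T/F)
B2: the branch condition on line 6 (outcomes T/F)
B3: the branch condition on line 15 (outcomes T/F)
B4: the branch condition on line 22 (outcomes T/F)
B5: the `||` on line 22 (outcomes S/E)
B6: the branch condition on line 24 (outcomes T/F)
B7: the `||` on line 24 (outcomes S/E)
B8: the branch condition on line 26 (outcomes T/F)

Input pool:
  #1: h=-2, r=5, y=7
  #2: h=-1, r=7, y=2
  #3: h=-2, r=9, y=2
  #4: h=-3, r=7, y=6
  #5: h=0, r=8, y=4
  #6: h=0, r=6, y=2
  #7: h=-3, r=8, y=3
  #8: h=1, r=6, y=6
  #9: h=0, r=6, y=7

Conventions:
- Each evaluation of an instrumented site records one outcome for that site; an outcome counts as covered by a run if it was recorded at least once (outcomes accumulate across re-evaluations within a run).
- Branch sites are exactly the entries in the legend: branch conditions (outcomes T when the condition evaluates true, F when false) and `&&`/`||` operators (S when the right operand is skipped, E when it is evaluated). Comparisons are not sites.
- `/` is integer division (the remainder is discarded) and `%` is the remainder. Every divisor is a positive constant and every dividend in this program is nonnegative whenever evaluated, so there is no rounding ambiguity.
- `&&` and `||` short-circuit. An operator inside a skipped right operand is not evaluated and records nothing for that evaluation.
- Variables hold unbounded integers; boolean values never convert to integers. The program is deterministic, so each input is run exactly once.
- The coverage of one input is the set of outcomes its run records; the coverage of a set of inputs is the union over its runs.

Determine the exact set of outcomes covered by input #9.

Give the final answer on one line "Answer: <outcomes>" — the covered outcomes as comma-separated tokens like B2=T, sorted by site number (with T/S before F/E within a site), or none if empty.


Tracing the run of input #9 (h=0, r=6, y=7):
  B1->F, B2->F, B3->F, B5->E, B4->F, B7->S, B6->T
collecting distinct outcomes: B1=F, B2=F, B3=F, B4=F, B5=E, B6=T, B7=S
Answer: B1=F, B2=F, B3=F, B4=F, B5=E, B6=T, B7=S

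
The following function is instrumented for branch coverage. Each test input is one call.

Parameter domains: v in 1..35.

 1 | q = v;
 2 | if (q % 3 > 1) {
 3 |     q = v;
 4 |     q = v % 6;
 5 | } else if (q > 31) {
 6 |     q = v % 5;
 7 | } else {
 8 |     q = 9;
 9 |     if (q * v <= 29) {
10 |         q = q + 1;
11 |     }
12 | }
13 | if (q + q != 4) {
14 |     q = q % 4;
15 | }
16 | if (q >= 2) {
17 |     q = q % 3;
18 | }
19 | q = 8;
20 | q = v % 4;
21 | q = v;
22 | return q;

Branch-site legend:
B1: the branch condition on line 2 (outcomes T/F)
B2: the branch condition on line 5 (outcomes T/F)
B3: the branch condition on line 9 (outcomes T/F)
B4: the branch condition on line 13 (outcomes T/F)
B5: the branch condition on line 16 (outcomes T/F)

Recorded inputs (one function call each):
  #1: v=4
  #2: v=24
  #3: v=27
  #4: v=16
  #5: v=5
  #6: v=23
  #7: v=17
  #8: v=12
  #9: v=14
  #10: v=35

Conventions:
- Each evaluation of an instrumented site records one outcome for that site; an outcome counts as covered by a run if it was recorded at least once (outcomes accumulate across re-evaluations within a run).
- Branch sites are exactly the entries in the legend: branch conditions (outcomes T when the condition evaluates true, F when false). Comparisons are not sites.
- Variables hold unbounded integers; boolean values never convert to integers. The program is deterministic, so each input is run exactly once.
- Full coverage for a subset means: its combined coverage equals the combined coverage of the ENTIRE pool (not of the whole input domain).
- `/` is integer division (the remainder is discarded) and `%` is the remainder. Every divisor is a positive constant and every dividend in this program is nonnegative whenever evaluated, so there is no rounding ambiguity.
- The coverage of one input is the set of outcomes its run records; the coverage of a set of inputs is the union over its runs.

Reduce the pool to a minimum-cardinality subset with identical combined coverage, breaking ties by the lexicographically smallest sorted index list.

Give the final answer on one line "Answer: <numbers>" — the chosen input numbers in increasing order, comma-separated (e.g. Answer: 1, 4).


run #1 (v=4) records B1=F, B2=F, B3=F, B4=T, B5=F
run #2 (v=24) records B1=F, B2=F, B3=F, B4=T, B5=F
run #3 (v=27) records B1=F, B2=F, B3=F, B4=T, B5=F
run #4 (v=16) records B1=F, B2=F, B3=F, B4=T, B5=F
run #5 (v=5) records B1=T, B4=T, B5=F
run #6 (v=23) records B1=T, B4=T, B5=F
run #7 (v=17) records B1=T, B4=T, B5=F
run #8 (v=12) records B1=F, B2=F, B3=F, B4=T, B5=F
run #9 (v=14) records B1=T, B4=F, B5=T
run #10 (v=35) records B1=T, B4=T, B5=F
union over all inputs: B1=T, B1=F, B2=F, B3=F, B4=T, B4=F, B5=T, B5=F (8 outcomes)
size 1 is not enough: best union over all size-1 subsets is 5/8
at size 2, {1, 9} reaches all 8 outcomes; every lexicographically earlier size-2 subset fails
Answer: 1, 9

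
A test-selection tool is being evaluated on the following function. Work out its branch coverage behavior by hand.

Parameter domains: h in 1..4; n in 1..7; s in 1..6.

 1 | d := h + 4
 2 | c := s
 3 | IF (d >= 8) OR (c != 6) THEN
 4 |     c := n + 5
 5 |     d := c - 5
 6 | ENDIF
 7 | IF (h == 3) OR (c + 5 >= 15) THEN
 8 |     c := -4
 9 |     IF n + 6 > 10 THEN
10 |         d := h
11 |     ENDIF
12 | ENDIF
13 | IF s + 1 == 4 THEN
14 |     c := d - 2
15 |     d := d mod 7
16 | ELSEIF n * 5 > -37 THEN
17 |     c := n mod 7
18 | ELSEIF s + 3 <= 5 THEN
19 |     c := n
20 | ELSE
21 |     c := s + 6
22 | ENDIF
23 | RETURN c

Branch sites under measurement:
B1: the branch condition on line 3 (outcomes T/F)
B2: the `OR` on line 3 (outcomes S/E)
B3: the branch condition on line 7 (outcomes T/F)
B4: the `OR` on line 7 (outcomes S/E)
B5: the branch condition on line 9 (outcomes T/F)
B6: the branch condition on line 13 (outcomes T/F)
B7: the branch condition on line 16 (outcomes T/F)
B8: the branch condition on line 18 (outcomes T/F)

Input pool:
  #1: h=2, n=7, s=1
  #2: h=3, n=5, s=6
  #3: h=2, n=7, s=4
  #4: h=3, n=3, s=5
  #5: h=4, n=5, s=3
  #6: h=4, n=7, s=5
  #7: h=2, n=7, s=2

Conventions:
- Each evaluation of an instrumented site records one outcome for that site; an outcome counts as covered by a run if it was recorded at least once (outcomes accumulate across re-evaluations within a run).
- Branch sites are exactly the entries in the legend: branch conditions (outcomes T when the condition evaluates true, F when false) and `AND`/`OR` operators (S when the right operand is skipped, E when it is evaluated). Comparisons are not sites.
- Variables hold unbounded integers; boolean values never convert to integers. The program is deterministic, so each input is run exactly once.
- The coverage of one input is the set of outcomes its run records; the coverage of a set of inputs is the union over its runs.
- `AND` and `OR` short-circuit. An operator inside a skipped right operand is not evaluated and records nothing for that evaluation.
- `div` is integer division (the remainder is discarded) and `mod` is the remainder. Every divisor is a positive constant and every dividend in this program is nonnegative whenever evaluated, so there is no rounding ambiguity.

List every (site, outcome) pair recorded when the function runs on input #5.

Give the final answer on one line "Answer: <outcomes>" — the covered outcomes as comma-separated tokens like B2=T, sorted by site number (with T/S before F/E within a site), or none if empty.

Running input #5 (h=4, n=5, s=3), event by event:
  B2->S, B1->T, B4->E, B3->T, B5->T, B6->T
distinct outcomes covered: B1=T, B2=S, B3=T, B4=E, B5=T, B6=T

Answer: B1=T, B2=S, B3=T, B4=E, B5=T, B6=T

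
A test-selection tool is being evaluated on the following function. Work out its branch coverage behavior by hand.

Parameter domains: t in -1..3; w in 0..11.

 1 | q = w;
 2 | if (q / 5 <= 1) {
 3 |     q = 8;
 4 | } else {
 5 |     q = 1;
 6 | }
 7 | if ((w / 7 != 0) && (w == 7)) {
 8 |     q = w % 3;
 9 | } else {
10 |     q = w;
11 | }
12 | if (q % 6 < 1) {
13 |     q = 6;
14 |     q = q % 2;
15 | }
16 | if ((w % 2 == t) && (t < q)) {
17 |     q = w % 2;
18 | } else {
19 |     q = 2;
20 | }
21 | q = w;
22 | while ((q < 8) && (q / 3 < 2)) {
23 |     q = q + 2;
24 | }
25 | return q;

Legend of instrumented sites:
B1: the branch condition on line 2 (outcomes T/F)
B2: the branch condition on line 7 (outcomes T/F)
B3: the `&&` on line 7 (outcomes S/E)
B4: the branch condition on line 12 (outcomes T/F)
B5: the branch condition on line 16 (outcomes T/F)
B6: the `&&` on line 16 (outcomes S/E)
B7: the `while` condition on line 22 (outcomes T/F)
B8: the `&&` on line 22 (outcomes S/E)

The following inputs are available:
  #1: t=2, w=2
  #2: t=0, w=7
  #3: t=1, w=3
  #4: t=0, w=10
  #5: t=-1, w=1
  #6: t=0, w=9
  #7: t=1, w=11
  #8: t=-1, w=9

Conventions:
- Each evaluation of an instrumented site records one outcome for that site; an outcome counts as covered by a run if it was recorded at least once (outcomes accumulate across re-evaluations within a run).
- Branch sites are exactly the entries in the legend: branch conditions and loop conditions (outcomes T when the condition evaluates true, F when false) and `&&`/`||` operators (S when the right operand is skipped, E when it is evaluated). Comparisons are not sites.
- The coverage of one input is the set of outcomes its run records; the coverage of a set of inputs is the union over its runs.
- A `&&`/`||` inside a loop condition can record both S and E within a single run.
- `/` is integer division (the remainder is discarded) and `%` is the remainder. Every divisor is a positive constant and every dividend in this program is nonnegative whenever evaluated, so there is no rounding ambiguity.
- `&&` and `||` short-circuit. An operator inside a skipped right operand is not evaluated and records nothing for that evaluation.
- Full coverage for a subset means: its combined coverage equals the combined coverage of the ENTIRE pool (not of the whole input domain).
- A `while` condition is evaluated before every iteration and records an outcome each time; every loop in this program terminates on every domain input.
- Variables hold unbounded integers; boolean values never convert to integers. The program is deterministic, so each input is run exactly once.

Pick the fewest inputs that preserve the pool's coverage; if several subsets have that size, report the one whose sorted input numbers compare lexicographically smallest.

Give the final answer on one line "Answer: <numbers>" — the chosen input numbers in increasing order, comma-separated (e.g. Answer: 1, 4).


run #1 (t=2, w=2) runs B1->T, B3->S, B2->F, B4->F, B6->S, B5->F, B8->E, B7->T, B8->E, B7->T, B8->E, B7->F; records B1=T, B2=F, B3=S, B4=F, B5=F, B6=S, B7=T, B7=F, B8=E
run #2 (t=0, w=7) runs B1->T, B3->E, B2->T, B4->F, B6->S, B5->F, B8->E, B7->F; records B1=T, B2=T, B3=E, B4=F, B5=F, B6=S, B7=F, B8=E
run #3 (t=1, w=3) runs B1->T, B3->S, B2->F, B4->F, B6->E, B5->T, B8->E, B7->T, B8->E, B7->T, B8->E, B7->F; records B1=T, B2=F, B3=S, B4=F, B5=T, B6=E, B7=T, B7=F, B8=E
run #4 (t=0, w=10) runs B1->F, B3->E, B2->F, B4->F, B6->E, B5->T, B8->S, B7->F; records B1=F, B2=F, B3=E, B4=F, B5=T, B6=E, B7=F, B8=S
run #5 (t=-1, w=1) runs B1->T, B3->S, B2->F, B4->F, B6->S, B5->F, B8->E, B7->T, B8->E, B7->T, B8->E, B7->T, B8->E, B7->F; records B1=T, B2=F, B3=S, B4=F, B5=F, B6=S, B7=T, B7=F, B8=E
run #6 (t=0, w=9) runs B1->T, B3->E, B2->F, B4->F, B6->S, B5->F, B8->S, B7->F; records B1=T, B2=F, B3=E, B4=F, B5=F, B6=S, B7=F, B8=S
run #7 (t=1, w=11) runs B1->F, B3->E, B2->F, B4->F, B6->E, B5->T, B8->S, B7->F; records B1=F, B2=F, B3=E, B4=F, B5=T, B6=E, B7=F, B8=S
run #8 (t=-1, w=9) runs B1->T, B3->E, B2->F, B4->F, B6->S, B5->F, B8->S, B7->F; records B1=T, B2=F, B3=E, B4=F, B5=F, B6=S, B7=F, B8=S
union over all inputs: B1=T, B1=F, B2=T, B2=F, B3=S, B3=E, B4=F, B5=T, B5=F, B6=S, B6=E, B7=T, B7=F, B8=S, B8=E (15 outcomes)
every size-1 subset falls short of the 15 outcomes (best: 9/15)
every size-2 subset falls short of the 15 outcomes (best: 14/15)
the canonical winner is {1, 2, 4}: size 3, full 15-outcome coverage, earliest index list among size-3 covers
Answer: 1, 2, 4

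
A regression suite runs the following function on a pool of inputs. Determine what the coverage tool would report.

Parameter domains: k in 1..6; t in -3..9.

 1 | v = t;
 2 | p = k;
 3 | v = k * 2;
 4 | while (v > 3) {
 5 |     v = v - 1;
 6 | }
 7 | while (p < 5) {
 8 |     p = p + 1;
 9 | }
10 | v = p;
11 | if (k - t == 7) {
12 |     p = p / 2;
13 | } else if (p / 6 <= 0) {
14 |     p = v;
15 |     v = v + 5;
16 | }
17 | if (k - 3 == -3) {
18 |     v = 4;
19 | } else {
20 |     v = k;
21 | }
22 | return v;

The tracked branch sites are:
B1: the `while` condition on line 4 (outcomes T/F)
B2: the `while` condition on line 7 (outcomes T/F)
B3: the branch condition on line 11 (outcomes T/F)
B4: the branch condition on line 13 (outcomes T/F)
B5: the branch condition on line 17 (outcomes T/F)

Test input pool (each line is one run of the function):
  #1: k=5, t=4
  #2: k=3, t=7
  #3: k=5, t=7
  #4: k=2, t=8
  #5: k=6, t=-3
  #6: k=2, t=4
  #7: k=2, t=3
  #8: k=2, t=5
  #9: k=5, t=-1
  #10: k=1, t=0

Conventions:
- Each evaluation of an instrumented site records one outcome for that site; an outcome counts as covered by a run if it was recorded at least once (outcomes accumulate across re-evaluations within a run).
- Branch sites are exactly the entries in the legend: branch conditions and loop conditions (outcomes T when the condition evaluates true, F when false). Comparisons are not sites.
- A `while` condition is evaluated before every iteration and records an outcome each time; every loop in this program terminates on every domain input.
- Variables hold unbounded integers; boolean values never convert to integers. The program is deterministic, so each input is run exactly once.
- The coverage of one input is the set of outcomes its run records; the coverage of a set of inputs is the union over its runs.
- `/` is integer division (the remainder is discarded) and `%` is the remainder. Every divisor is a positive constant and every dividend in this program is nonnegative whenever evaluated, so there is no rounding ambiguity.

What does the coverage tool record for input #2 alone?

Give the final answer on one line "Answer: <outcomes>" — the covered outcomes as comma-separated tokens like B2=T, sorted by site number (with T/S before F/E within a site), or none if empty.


Running input #2 (k=3, t=7), event by event:
  B1->T, B1->T, B1->T, B1->F, B2->T, B2->T, B2->F, B3->F, B4->T, B5->F
distinct outcomes covered: B1=T, B1=F, B2=T, B2=F, B3=F, B4=T, B5=F
Answer: B1=T, B1=F, B2=T, B2=F, B3=F, B4=T, B5=F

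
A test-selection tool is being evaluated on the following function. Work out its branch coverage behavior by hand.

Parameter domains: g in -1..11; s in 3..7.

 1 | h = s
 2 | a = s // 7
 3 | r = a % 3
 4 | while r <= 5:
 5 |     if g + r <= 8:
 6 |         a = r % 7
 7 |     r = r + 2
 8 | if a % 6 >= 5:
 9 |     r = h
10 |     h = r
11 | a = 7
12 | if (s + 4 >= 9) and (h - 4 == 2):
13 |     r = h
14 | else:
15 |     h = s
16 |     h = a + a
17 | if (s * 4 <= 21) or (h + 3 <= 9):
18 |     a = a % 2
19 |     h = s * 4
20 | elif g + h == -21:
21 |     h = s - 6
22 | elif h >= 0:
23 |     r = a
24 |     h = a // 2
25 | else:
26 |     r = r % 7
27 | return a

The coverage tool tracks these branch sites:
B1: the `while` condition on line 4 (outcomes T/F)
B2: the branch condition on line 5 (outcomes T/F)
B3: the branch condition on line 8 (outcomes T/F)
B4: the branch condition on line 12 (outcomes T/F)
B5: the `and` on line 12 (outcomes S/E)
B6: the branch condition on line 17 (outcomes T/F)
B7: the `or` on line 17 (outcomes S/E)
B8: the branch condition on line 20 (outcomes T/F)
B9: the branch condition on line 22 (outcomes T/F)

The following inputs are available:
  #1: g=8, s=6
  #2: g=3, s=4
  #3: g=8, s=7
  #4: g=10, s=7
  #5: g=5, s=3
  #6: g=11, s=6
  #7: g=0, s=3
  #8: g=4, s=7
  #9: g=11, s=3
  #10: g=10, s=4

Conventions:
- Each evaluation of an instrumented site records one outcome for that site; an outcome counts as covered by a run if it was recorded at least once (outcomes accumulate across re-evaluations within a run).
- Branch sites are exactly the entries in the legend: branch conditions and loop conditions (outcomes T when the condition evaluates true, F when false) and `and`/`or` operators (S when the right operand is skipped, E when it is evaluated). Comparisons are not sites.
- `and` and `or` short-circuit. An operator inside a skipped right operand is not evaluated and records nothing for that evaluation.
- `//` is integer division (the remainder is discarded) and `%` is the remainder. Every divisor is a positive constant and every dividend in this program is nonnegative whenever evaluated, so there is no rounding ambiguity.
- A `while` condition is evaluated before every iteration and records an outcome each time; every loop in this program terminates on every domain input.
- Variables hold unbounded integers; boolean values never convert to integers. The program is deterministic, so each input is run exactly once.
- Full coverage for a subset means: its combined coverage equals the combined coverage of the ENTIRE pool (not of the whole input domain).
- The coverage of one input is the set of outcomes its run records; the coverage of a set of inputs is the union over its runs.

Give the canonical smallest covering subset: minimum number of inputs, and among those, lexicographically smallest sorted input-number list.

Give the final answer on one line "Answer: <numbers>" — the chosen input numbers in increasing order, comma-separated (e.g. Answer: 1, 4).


#1 (g=8, s=6) -> B1->T, B2->T, B1->T, B2->F, B1->T, B2->F, B1->F, B3->F, B5->E, B4->T, B7->E, B6->T; covered: B1=T, B1=F, B2=T, B2=F, B3=F, B4=T, B5=E, B6=T, B7=E
#2 (g=3, s=4) -> B1->T, B2->T, B1->T, B2->T, B1->T, B2->T, B1->F, B3->F, B5->S, B4->F, B7->S, B6->T; covered: B1=T, B1=F, B2=T, B3=F, B4=F, B5=S, B6=T, B7=S
#3 (g=8, s=7) -> B1->T, B2->F, B1->T, B2->F, B1->T, B2->F, B1->F, B3->F, B5->E, B4->F, B7->E, B6->F, B8->F, B9->T; covered: B1=T, B1=F, B2=F, B3=F, B4=F, B5=E, B6=F, B7=E, B8=F, B9=T
#4 (g=10, s=7) -> B1->T, B2->F, B1->T, B2->F, B1->T, B2->F, B1->F, B3->F, B5->E, B4->F, B7->E, B6->F, B8->F, B9->T; covered: B1=T, B1=F, B2=F, B3=F, B4=F, B5=E, B6=F, B7=E, B8=F, B9=T
#5 (g=5, s=3) -> B1->T, B2->T, B1->T, B2->T, B1->T, B2->F, B1->F, B3->F, B5->S, B4->F, B7->S, B6->T; covered: B1=T, B1=F, B2=T, B2=F, B3=F, B4=F, B5=S, B6=T, B7=S
#6 (g=11, s=6) -> B1->T, B2->F, B1->T, B2->F, B1->T, B2->F, B1->F, B3->F, B5->E, B4->T, B7->E, B6->T; covered: B1=T, B1=F, B2=F, B3=F, B4=T, B5=E, B6=T, B7=E
#7 (g=0, s=3) -> B1->T, B2->T, B1->T, B2->T, B1->T, B2->T, B1->F, B3->F, B5->S, B4->F, B7->S, B6->T; covered: B1=T, B1=F, B2=T, B3=F, B4=F, B5=S, B6=T, B7=S
#8 (g=4, s=7) -> B1->T, B2->T, B1->T, B2->T, B1->T, B2->F, B1->F, B3->F, B5->E, B4->F, B7->E, B6->F, B8->F, B9->T; covered: B1=T, B1=F, B2=T, B2=F, B3=F, B4=F, B5=E, B6=F, B7=E, B8=F, B9=T
#9 (g=11, s=3) -> B1->T, B2->F, B1->T, B2->F, B1->T, B2->F, B1->F, B3->F, B5->S, B4->F, B7->S, B6->T; covered: B1=T, B1=F, B2=F, B3=F, B4=F, B5=S, B6=T, B7=S
#10 (g=10, s=4) -> B1->T, B2->F, B1->T, B2->F, B1->T, B2->F, B1->F, B3->F, B5->S, B4->F, B7->S, B6->T; covered: B1=T, B1=F, B2=F, B3=F, B4=F, B5=S, B6=T, B7=S
together the pool reaches 15 outcomes: B1=T, B1=F, B2=T, B2=F, B3=F, B4=T, B4=F, B5=S, B5=E, B6=T, B6=F, B7=S, B7=E, B8=F, B9=T
every size-1 subset falls short of the 15 outcomes (best: 11/15)
every size-2 subset falls short of the 15 outcomes (best: 14/15)
inputs {1, 2, 3} (size 3) cover everything; no size-3 subset with a lexicographically smaller index list covers all 15
Answer: 1, 2, 3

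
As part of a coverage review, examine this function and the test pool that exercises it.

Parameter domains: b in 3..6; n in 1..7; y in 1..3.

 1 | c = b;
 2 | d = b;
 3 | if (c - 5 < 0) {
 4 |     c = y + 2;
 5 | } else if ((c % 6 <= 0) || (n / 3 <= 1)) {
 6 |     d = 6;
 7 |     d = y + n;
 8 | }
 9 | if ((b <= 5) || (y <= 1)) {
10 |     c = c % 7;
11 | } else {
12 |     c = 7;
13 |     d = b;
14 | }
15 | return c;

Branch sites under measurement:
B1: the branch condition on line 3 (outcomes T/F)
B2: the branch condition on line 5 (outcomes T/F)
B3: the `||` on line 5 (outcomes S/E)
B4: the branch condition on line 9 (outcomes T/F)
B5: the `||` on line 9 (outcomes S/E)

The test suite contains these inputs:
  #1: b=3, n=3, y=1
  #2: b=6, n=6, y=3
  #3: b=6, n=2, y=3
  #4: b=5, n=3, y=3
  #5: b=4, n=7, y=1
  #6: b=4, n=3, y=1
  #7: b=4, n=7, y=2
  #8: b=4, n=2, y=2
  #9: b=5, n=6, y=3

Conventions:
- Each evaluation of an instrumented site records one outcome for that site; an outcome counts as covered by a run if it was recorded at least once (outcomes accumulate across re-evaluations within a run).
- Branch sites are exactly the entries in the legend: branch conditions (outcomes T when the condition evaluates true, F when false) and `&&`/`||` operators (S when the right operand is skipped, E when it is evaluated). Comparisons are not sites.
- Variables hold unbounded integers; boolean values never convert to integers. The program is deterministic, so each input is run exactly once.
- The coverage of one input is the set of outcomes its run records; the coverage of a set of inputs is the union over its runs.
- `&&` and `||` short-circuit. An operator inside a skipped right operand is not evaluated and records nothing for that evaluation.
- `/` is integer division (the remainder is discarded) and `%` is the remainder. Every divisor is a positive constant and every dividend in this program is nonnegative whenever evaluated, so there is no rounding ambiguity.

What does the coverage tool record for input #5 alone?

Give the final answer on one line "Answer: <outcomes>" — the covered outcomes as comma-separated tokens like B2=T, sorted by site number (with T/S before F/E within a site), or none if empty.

Tracing the run of input #5 (b=4, n=7, y=1):
  B1->T, B5->S, B4->T
collecting distinct outcomes: B1=T, B4=T, B5=S

Answer: B1=T, B4=T, B5=S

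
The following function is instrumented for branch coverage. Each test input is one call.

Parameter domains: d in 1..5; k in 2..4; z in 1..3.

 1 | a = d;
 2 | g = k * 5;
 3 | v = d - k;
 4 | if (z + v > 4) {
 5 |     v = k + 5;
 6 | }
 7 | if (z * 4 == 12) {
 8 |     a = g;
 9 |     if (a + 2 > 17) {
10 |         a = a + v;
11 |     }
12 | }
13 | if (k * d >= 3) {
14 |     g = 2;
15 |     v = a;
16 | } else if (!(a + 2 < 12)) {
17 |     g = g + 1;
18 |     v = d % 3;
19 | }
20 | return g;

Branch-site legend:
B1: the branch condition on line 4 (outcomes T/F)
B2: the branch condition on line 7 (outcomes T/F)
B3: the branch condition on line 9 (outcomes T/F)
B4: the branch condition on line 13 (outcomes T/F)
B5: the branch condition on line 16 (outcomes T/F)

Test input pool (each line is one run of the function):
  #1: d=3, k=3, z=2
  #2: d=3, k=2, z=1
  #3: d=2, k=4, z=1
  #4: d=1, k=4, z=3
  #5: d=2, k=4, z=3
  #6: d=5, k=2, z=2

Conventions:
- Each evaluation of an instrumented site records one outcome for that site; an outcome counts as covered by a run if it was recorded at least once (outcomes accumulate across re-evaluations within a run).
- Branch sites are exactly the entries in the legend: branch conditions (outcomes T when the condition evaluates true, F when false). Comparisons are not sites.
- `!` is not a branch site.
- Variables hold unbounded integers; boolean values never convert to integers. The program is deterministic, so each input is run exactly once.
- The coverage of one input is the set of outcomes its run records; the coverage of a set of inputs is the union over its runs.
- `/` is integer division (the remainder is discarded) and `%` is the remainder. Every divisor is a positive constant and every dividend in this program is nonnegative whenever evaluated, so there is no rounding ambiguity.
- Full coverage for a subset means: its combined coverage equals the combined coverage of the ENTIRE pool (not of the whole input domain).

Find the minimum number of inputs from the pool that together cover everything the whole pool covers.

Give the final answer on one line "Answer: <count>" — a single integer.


#1 (d=3, k=3, z=2) -> covered: B1=F, B2=F, B4=T
#2 (d=3, k=2, z=1) -> covered: B1=F, B2=F, B4=T
#3 (d=2, k=4, z=1) -> covered: B1=F, B2=F, B4=T
#4 (d=1, k=4, z=3) -> covered: B1=F, B2=T, B3=T, B4=T
#5 (d=2, k=4, z=3) -> covered: B1=F, B2=T, B3=T, B4=T
#6 (d=5, k=2, z=2) -> covered: B1=T, B2=F, B4=T
pool-wide coverage (6 outcomes): B1=T, B1=F, B2=T, B2=F, B3=T, B4=T
checked all size-1 subsets: none covers 6 outcomes (max 4/6)
size 2: inputs {4, 6} cover all 6 outcomes, and no lexicographically smaller subset of this size does
Answer: 2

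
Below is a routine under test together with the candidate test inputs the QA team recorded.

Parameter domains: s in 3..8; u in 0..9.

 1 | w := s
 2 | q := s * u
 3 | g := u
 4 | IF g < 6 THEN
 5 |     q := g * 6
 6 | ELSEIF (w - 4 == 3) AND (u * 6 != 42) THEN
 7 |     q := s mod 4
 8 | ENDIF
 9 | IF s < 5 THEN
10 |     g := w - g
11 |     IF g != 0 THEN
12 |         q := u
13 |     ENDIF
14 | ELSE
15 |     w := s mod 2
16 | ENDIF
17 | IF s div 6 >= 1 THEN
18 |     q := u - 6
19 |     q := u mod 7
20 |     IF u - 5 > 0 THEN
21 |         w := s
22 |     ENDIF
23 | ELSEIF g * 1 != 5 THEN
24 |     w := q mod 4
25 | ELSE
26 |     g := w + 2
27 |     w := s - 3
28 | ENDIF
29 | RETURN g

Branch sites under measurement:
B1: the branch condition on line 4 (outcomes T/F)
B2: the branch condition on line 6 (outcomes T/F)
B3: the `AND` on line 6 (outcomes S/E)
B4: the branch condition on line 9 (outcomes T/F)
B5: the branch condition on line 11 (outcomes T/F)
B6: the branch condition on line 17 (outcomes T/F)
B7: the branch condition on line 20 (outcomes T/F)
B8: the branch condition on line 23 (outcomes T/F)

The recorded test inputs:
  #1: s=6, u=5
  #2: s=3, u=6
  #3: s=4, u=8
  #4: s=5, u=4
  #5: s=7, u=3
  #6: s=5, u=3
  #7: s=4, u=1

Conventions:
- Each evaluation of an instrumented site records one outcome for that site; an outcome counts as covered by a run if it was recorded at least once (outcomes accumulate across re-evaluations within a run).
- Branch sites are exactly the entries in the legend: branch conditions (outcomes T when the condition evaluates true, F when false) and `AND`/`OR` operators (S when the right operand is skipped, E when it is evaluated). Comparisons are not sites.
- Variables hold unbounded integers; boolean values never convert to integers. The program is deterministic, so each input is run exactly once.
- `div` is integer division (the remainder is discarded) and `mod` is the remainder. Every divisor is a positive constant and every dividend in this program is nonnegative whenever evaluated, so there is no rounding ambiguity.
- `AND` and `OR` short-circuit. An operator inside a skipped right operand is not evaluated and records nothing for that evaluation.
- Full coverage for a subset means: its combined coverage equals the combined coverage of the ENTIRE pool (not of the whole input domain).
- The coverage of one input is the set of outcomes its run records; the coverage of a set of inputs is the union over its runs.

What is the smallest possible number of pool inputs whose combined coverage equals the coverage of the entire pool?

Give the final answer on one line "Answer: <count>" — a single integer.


test 1 (s=6, u=5) fires B1->T, B4->F, B6->T, B7->F; hits B1=T, B4=F, B6=T, B7=F
test 2 (s=3, u=6) fires B1->F, B3->S, B2->F, B4->T, B5->T, B6->F, B8->T; hits B1=F, B2=F, B3=S, B4=T, B5=T, B6=F, B8=T
test 3 (s=4, u=8) fires B1->F, B3->S, B2->F, B4->T, B5->T, B6->F, B8->T; hits B1=F, B2=F, B3=S, B4=T, B5=T, B6=F, B8=T
test 4 (s=5, u=4) fires B1->T, B4->F, B6->F, B8->T; hits B1=T, B4=F, B6=F, B8=T
test 5 (s=7, u=3) fires B1->T, B4->F, B6->T, B7->F; hits B1=T, B4=F, B6=T, B7=F
test 6 (s=5, u=3) fires B1->T, B4->F, B6->F, B8->T; hits B1=T, B4=F, B6=F, B8=T
test 7 (s=4, u=1) fires B1->T, B4->T, B5->T, B6->F, B8->T; hits B1=T, B4=T, B5=T, B6=F, B8=T
union over all inputs: B1=T, B1=F, B2=F, B3=S, B4=T, B4=F, B5=T, B6=T, B6=F, B7=F, B8=T (11 outcomes)
size 1 is not enough: best union over all size-1 subsets is 7/11
inputs {1, 2} (size 2) cover everything; no size-2 subset with a lexicographically smaller index list covers all 11
Answer: 2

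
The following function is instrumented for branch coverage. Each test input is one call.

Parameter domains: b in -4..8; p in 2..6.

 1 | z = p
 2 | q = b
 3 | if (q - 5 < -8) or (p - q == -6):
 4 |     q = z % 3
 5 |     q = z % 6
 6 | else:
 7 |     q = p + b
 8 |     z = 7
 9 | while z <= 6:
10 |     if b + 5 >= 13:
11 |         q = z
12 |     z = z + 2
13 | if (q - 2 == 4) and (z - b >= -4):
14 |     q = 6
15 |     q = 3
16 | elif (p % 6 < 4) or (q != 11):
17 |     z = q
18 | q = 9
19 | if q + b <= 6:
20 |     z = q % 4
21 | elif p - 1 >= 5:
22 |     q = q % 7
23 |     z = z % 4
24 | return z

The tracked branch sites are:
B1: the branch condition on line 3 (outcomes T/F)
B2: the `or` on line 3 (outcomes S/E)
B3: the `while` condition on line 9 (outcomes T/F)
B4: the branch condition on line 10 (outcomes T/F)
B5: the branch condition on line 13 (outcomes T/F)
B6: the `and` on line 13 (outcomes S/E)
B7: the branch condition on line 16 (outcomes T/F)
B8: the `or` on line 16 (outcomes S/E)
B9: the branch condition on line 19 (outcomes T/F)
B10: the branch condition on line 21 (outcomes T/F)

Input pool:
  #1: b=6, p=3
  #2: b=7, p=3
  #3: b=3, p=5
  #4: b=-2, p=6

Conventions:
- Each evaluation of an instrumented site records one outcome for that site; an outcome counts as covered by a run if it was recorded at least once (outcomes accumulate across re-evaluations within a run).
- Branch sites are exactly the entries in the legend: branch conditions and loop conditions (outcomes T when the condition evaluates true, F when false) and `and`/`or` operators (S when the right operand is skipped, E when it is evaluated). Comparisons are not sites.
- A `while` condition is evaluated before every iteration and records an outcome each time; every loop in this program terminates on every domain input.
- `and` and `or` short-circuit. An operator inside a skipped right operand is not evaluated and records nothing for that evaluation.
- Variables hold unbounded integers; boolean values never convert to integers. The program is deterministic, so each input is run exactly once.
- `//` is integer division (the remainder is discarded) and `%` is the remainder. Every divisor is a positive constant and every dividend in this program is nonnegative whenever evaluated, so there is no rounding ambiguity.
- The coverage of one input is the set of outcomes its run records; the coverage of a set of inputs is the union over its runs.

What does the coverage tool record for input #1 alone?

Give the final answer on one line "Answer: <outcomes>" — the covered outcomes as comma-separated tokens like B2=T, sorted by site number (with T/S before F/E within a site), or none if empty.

Tracing the run of input #1 (b=6, p=3):
  B2->E, B1->F, B3->F, B6->S, B5->F, B8->S, B7->T, B9->F, B10->F
collecting distinct outcomes: B1=F, B2=E, B3=F, B5=F, B6=S, B7=T, B8=S, B9=F, B10=F

Answer: B1=F, B2=E, B3=F, B5=F, B6=S, B7=T, B8=S, B9=F, B10=F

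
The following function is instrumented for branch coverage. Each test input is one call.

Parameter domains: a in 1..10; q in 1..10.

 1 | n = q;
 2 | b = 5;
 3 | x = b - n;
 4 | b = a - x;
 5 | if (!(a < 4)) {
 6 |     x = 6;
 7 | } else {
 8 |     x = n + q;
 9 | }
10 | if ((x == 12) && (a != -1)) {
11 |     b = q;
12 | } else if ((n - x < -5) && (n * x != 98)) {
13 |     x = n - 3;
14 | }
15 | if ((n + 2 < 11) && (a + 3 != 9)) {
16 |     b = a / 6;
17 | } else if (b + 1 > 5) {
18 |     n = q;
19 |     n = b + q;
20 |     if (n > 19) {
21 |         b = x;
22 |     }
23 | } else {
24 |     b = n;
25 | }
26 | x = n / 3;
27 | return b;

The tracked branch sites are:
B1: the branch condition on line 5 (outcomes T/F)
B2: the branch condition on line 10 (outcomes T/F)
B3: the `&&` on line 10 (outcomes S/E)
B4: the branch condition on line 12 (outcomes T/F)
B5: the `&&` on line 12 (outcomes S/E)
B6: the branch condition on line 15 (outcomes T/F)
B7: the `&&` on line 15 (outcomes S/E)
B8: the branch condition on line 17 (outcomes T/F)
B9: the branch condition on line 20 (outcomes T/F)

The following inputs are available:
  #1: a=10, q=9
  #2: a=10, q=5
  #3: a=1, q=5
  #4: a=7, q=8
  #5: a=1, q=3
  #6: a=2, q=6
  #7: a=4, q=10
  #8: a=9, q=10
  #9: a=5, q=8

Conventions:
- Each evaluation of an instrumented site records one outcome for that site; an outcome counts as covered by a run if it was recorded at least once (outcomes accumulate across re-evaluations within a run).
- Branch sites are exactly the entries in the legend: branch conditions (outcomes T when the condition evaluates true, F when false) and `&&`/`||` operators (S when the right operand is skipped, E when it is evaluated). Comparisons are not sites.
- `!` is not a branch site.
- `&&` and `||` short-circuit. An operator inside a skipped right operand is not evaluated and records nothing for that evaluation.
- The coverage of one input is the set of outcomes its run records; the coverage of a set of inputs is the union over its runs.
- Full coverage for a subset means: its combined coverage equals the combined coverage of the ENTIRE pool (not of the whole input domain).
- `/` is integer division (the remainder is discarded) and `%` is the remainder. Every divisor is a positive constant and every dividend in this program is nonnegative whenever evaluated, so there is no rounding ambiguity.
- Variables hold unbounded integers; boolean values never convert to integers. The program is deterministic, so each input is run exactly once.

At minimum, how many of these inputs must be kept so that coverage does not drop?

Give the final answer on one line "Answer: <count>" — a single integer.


input #1 (a=10, q=9): events B1->T, B3->S, B2->F, B5->S, B4->F, B7->S, B6->F, B8->T, B9->T; covers B1=T, B2=F, B3=S, B4=F, B5=S, B6=F, B7=S, B8=T, B9=T
input #2 (a=10, q=5): events B1->T, B3->S, B2->F, B5->S, B4->F, B7->E, B6->T; covers B1=T, B2=F, B3=S, B4=F, B5=S, B6=T, B7=E
input #3 (a=1, q=5): events B1->F, B3->S, B2->F, B5->S, B4->F, B7->E, B6->T; covers B1=F, B2=F, B3=S, B4=F, B5=S, B6=T, B7=E
input #4 (a=7, q=8): events B1->T, B3->S, B2->F, B5->S, B4->F, B7->E, B6->T; covers B1=T, B2=F, B3=S, B4=F, B5=S, B6=T, B7=E
input #5 (a=1, q=3): events B1->F, B3->S, B2->F, B5->S, B4->F, B7->E, B6->T; covers B1=F, B2=F, B3=S, B4=F, B5=S, B6=T, B7=E
input #6 (a=2, q=6): events B1->F, B3->E, B2->T, B7->E, B6->T; covers B1=F, B2=T, B3=E, B6=T, B7=E
input #7 (a=4, q=10): events B1->T, B3->S, B2->F, B5->S, B4->F, B7->S, B6->F, B8->T, B9->F; covers B1=T, B2=F, B3=S, B4=F, B5=S, B6=F, B7=S, B8=T, B9=F
input #8 (a=9, q=10): events B1->T, B3->S, B2->F, B5->S, B4->F, B7->S, B6->F, B8->T, B9->T; covers B1=T, B2=F, B3=S, B4=F, B5=S, B6=F, B7=S, B8=T, B9=T
input #9 (a=5, q=8): events B1->T, B3->S, B2->F, B5->S, B4->F, B7->E, B6->T; covers B1=T, B2=F, B3=S, B4=F, B5=S, B6=T, B7=E
the full pool covers 15 outcomes: B1=T, B1=F, B2=T, B2=F, B3=S, B3=E, B4=F, B5=S, B6=T, B6=F, B7=S, B7=E, B8=T, B9=T, B9=F
checked all size-1 subsets: none covers 15 outcomes (max 9/15)
checked all size-2 subsets: none covers 15 outcomes (max 14/15)
inputs {1, 6, 7} (size 3) cover everything; no size-3 subset with a lexicographically smaller index list covers all 15
Answer: 3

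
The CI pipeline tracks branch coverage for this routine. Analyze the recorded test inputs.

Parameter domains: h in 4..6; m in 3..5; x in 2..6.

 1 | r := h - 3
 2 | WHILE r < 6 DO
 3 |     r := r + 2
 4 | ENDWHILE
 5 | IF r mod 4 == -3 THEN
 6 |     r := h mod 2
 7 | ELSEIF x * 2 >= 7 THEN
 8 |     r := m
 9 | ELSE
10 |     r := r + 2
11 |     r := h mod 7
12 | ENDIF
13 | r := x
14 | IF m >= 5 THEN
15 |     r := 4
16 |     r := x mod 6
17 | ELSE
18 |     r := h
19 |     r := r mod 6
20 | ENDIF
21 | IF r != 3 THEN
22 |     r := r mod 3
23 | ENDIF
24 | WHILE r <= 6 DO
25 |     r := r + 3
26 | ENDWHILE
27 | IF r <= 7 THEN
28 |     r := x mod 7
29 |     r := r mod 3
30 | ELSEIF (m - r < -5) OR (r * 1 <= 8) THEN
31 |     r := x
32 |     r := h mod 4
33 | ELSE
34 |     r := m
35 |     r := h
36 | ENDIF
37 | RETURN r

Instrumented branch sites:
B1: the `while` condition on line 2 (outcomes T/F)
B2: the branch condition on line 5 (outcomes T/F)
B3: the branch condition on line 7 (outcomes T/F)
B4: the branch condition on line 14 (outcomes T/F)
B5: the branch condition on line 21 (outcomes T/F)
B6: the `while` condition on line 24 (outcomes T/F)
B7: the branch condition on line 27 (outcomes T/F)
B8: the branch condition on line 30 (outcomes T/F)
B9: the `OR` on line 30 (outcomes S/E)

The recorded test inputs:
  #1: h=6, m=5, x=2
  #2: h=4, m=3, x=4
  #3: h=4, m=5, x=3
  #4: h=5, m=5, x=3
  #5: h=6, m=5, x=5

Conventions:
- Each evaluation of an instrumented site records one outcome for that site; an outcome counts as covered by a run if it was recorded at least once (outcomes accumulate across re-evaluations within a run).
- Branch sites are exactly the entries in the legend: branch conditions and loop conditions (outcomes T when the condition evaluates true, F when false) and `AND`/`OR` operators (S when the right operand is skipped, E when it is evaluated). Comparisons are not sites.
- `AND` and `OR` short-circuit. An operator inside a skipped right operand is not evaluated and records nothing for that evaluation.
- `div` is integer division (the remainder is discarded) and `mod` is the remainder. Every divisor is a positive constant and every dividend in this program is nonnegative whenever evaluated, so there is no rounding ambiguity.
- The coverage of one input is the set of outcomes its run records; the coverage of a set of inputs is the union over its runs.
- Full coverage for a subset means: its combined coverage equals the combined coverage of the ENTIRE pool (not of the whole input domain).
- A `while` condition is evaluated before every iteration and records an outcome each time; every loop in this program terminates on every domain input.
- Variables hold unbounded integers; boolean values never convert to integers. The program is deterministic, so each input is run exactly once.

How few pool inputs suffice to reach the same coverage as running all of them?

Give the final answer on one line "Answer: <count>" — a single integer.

input #1 (h=6, m=5, x=2): events B1->T, B1->T, B1->F, B2->F, B3->F, B4->T, B5->T, B6->T, B6->T, B6->F, B7->F, B9->E, B8->T; covers B1=T, B1=F, B2=F, B3=F, B4=T, B5=T, B6=T, B6=F, B7=F, B8=T, B9=E
input #2 (h=4, m=3, x=4): events B1->T, B1->T, B1->T, B1->F, B2->F, B3->T, B4->F, B5->T, B6->T, B6->T, B6->F, B7->T; covers B1=T, B1=F, B2=F, B3=T, B4=F, B5=T, B6=T, B6=F, B7=T
input #3 (h=4, m=5, x=3): events B1->T, B1->T, B1->T, B1->F, B2->F, B3->F, B4->T, B5->F, B6->T, B6->T, B6->F, B7->F, B9->E, B8->F; covers B1=T, B1=F, B2=F, B3=F, B4=T, B5=F, B6=T, B6=F, B7=F, B8=F, B9=E
input #4 (h=5, m=5, x=3): events B1->T, B1->T, B1->F, B2->F, B3->F, B4->T, B5->F, B6->T, B6->T, B6->F, B7->F, B9->E, B8->F; covers B1=T, B1=F, B2=F, B3=F, B4=T, B5=F, B6=T, B6=F, B7=F, B8=F, B9=E
input #5 (h=6, m=5, x=5): events B1->T, B1->T, B1->F, B2->F, B3->T, B4->T, B5->T, B6->T, B6->T, B6->F, B7->F, B9->E, B8->T; covers B1=T, B1=F, B2=F, B3=T, B4=T, B5=T, B6=T, B6=F, B7=F, B8=T, B9=E
the full pool covers 16 outcomes: B1=T, B1=F, B2=F, B3=T, B3=F, B4=T, B4=F, B5=T, B5=F, B6=T, B6=F, B7=T, B7=F, B8=T, B8=F, B9=E
size 1 is not enough: best union over all size-1 subsets is 11/16
size 2 is not enough: best union over all size-2 subsets is 15/16
size 3: inputs {1, 2, 3} cover all 16 outcomes, and no lexicographically smaller subset of this size does

Answer: 3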